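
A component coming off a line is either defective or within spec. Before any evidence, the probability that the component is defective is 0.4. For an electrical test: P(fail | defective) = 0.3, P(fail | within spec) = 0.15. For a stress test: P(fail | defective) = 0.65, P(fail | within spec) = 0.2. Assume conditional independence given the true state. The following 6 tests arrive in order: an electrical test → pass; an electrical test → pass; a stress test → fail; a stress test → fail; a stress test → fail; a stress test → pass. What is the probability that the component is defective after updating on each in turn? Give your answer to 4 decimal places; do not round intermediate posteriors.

After an electrical test='pass': P(defective) = 0.7·0.4000 / (0.7·0.4000 + 0.85·0.6000) ≈ 0.3544
After an electrical test='pass': P(defective) = 0.7·0.3544 / (0.7·0.3544 + 0.85·0.6456) ≈ 0.3114
After a stress test='fail': P(defective) = 0.65·0.3114 / (0.65·0.3114 + 0.2·0.6886) ≈ 0.5950
After a stress test='fail': P(defective) = 0.65·0.5950 / (0.65·0.5950 + 0.2·0.4050) ≈ 0.8269
After a stress test='fail': P(defective) = 0.65·0.8269 / (0.65·0.8269 + 0.2·0.1731) ≈ 0.9395
After a stress test='pass': P(defective) = 0.35·0.9395 / (0.35·0.9395 + 0.8·0.0605) ≈ 0.8716

0.8716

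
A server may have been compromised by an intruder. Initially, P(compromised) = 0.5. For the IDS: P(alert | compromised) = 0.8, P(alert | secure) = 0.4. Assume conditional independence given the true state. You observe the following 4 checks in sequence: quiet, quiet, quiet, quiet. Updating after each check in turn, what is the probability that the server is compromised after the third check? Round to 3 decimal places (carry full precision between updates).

0.036

After 'quiet': P(compromised) = 0.2·0.5000 / (0.2·0.5000 + 0.6·0.5000) ≈ 0.2500
After 'quiet': P(compromised) = 0.2·0.2500 / (0.2·0.2500 + 0.6·0.7500) ≈ 0.1000
After 'quiet': P(compromised) = 0.2·0.1000 / (0.2·0.1000 + 0.6·0.9000) ≈ 0.0357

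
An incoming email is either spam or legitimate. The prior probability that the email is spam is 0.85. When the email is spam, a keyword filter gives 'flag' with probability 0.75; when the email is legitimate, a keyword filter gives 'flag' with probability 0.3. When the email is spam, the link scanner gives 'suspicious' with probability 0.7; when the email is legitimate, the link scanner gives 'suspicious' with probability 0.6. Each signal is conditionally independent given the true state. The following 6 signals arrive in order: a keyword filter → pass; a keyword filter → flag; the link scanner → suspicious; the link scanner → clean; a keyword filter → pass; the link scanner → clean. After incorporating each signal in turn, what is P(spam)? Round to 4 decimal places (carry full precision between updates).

After a keyword filter='pass': P(spam) = 0.25·0.8500 / (0.25·0.8500 + 0.7·0.1500) ≈ 0.6693
After a keyword filter='flag': P(spam) = 0.75·0.6693 / (0.75·0.6693 + 0.3·0.3307) ≈ 0.8350
After the link scanner='suspicious': P(spam) = 0.7·0.8350 / (0.7·0.8350 + 0.6·0.1650) ≈ 0.8551
After the link scanner='clean': P(spam) = 0.3·0.8551 / (0.3·0.8551 + 0.4·0.1449) ≈ 0.8157
After a keyword filter='pass': P(spam) = 0.25·0.8157 / (0.25·0.8157 + 0.7·0.1843) ≈ 0.6126
After the link scanner='clean': P(spam) = 0.3·0.6126 / (0.3·0.6126 + 0.4·0.3874) ≈ 0.5425

0.5425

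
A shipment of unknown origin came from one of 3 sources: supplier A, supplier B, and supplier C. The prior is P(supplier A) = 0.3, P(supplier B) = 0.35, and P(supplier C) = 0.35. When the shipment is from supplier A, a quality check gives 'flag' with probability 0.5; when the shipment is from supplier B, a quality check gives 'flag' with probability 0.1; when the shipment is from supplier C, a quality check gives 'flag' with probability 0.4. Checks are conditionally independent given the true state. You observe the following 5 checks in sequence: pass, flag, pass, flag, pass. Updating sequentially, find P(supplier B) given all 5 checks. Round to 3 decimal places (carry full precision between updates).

0.106

After 'pass': normaliser = 0.5·0.3000 + 0.9·0.3500 + 0.6·0.3500; P(supplier A) ≈ 0.2222, P(supplier B) ≈ 0.4667, P(supplier C) ≈ 0.3111
After 'flag': normaliser = 0.5·0.2222 + 0.1·0.4667 + 0.4·0.3111; P(supplier A) ≈ 0.3937, P(supplier B) ≈ 0.1654, P(supplier C) ≈ 0.4409
After 'pass': normaliser = 0.5·0.3937 + 0.9·0.1654 + 0.6·0.4409; P(supplier A) ≈ 0.3226, P(supplier B) ≈ 0.2439, P(supplier C) ≈ 0.4335
After 'flag': normaliser = 0.5·0.3226 + 0.1·0.2439 + 0.4·0.4335; P(supplier A) ≈ 0.4492, P(supplier B) ≈ 0.0679, P(supplier C) ≈ 0.4829
After 'pass': normaliser = 0.5·0.4492 + 0.9·0.0679 + 0.6·0.4829; P(supplier A) ≈ 0.3903, P(supplier B) ≈ 0.1062, P(supplier C) ≈ 0.5035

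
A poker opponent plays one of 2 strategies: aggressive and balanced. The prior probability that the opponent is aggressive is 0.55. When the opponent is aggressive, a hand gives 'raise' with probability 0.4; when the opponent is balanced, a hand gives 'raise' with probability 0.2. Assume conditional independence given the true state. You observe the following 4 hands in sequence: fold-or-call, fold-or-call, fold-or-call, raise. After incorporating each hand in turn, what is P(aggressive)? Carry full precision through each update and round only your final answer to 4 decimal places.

After 'fold-or-call': P(aggressive) = 0.6·0.5500 / (0.6·0.5500 + 0.8·0.4500) ≈ 0.4783
After 'fold-or-call': P(aggressive) = 0.6·0.4783 / (0.6·0.4783 + 0.8·0.5217) ≈ 0.4074
After 'fold-or-call': P(aggressive) = 0.6·0.4074 / (0.6·0.4074 + 0.8·0.5926) ≈ 0.3402
After 'raise': P(aggressive) = 0.4·0.3402 / (0.4·0.3402 + 0.2·0.6598) ≈ 0.5077

0.5077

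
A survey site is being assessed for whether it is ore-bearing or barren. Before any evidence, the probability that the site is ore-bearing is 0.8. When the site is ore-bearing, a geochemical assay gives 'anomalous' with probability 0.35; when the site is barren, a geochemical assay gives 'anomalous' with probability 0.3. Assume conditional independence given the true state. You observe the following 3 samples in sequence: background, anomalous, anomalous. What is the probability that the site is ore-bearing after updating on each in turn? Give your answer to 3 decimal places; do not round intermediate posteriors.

0.835

Each posterior becomes the prior for the next update.
After 'background': P(ore) = 0.65·0.8000 / (0.65·0.8000 + 0.7·0.2000) ≈ 0.7879
After 'anomalous': P(ore) = 0.35·0.7879 / (0.35·0.7879 + 0.3·0.2121) ≈ 0.8125
After 'anomalous': P(ore) = 0.35·0.8125 / (0.35·0.8125 + 0.3·0.1875) ≈ 0.8349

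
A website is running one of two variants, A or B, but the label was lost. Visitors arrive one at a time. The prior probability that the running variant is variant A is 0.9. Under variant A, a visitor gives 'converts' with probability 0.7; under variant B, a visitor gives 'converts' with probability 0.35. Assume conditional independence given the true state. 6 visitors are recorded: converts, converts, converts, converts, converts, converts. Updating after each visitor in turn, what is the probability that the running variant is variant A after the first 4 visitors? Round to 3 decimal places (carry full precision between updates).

After 'converts': P(A) = 0.7·0.9000 / (0.7·0.9000 + 0.35·0.1000) ≈ 0.9474
After 'converts': P(A) = 0.7·0.9474 / (0.7·0.9474 + 0.35·0.0526) ≈ 0.9730
After 'converts': P(A) = 0.7·0.9730 / (0.7·0.9730 + 0.35·0.0270) ≈ 0.9863
After 'converts': P(A) = 0.7·0.9863 / (0.7·0.9863 + 0.35·0.0137) ≈ 0.9931

0.993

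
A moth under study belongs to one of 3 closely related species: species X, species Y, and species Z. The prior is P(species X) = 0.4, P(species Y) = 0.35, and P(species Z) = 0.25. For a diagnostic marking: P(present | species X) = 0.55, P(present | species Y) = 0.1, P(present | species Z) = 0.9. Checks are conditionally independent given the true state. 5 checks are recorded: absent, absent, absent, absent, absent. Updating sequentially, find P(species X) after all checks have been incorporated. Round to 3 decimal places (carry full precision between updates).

After 'absent': normaliser = 0.45·0.4000 + 0.9·0.3500 + 0.1·0.2500; P(species X) ≈ 0.3462, P(species Y) ≈ 0.6058, P(species Z) ≈ 0.0481
After 'absent': normaliser = 0.45·0.3462 + 0.9·0.6058 + 0.1·0.0481; P(species X) ≈ 0.2207, P(species Y) ≈ 0.7725, P(species Z) ≈ 0.0068
After 'absent': normaliser = 0.45·0.2207 + 0.9·0.7725 + 0.1·0.0068; P(species X) ≈ 0.1249, P(species Y) ≈ 0.8743, P(species Z) ≈ 0.0009
After 'absent': normaliser = 0.45·0.1249 + 0.9·0.8743 + 0.1·0.0009; P(species X) ≈ 0.0667, P(species Y) ≈ 0.9332, P(species Z) ≈ 0.0001
After 'absent': normaliser = 0.45·0.0667 + 0.9·0.9332 + 0.1·0.0001; P(species X) ≈ 0.0345, P(species Y) ≈ 0.9655, P(species Z) ≈ 0.0000

0.034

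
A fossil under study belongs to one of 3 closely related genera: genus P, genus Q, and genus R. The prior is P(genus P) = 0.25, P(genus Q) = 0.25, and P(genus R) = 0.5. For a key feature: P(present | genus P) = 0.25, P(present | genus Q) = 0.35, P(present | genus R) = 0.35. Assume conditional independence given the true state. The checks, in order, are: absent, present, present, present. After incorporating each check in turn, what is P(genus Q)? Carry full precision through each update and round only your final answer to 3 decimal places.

Apply Bayes' rule sequentially, carrying P(genus Q) forward.
After 'absent': normaliser = 0.75·0.2500 + 0.65·0.2500 + 0.65·0.5000; P(genus P) ≈ 0.2778, P(genus Q) ≈ 0.2407, P(genus R) ≈ 0.4815
After 'present': normaliser = 0.25·0.2778 + 0.35·0.2407 + 0.35·0.4815; P(genus P) ≈ 0.2155, P(genus Q) ≈ 0.2615, P(genus R) ≈ 0.5230
After 'present': normaliser = 0.25·0.2155 + 0.35·0.2615 + 0.35·0.5230; P(genus P) ≈ 0.1640, P(genus Q) ≈ 0.2787, P(genus R) ≈ 0.5573
After 'present': normaliser = 0.25·0.1640 + 0.35·0.2787 + 0.35·0.5573; P(genus P) ≈ 0.1229, P(genus Q) ≈ 0.2924, P(genus R) ≈ 0.5847

0.292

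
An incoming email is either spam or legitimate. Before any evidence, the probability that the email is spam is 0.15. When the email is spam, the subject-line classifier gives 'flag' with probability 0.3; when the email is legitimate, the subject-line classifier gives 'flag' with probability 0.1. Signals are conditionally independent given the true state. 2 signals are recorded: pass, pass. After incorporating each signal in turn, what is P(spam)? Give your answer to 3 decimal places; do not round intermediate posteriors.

After 'pass': P(spam) = 0.7·0.1500 / (0.7·0.1500 + 0.9·0.8500) ≈ 0.1207
After 'pass': P(spam) = 0.7·0.1207 / (0.7·0.1207 + 0.9·0.8793) ≈ 0.0965

0.096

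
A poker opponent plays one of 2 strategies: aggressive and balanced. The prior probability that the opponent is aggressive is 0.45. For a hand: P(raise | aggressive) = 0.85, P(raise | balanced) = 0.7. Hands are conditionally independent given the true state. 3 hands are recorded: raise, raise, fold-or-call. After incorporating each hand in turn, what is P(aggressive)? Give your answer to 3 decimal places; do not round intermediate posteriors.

0.376

Each posterior becomes the prior for the next update.
After 'raise': P(aggressive) = 0.85·0.4500 / (0.85·0.4500 + 0.7·0.5500) ≈ 0.4984
After 'raise': P(aggressive) = 0.85·0.4984 / (0.85·0.4984 + 0.7·0.5016) ≈ 0.5468
After 'fold-or-call': P(aggressive) = 0.15·0.5468 / (0.15·0.5468 + 0.3·0.4532) ≈ 0.3762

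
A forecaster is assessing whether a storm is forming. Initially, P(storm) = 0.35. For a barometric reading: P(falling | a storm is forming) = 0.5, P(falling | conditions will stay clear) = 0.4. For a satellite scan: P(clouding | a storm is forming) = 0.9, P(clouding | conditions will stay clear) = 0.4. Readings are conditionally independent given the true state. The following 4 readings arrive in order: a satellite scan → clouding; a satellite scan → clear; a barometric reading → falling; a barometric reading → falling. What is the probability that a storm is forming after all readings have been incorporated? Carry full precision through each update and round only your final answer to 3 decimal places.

0.240

After a satellite scan='clouding': P(storm) = 0.9·0.3500 / (0.9·0.3500 + 0.4·0.6500) ≈ 0.5478
After a satellite scan='clear': P(storm) = 0.1·0.5478 / (0.1·0.5478 + 0.6·0.4522) ≈ 0.1680
After a barometric reading='falling': P(storm) = 0.5·0.1680 / (0.5·0.1680 + 0.4·0.8320) ≈ 0.2015
After a barometric reading='falling': P(storm) = 0.5·0.2015 / (0.5·0.2015 + 0.4·0.7985) ≈ 0.2398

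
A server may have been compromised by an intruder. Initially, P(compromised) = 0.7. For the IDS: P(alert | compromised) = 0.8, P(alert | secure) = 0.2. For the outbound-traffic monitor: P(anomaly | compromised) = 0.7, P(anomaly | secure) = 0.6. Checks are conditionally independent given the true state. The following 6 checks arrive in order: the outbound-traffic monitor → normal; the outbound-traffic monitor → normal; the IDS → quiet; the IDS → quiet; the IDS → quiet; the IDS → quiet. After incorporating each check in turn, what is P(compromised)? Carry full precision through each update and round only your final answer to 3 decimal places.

0.005

After the outbound-traffic monitor='normal': P(compromised) = 0.3·0.7000 / (0.3·0.7000 + 0.4·0.3000) ≈ 0.6364
After the outbound-traffic monitor='normal': P(compromised) = 0.3·0.6364 / (0.3·0.6364 + 0.4·0.3636) ≈ 0.5676
After the IDS='quiet': P(compromised) = 0.2·0.5676 / (0.2·0.5676 + 0.8·0.4324) ≈ 0.2471
After the IDS='quiet': P(compromised) = 0.2·0.2471 / (0.2·0.2471 + 0.8·0.7529) ≈ 0.0758
After the IDS='quiet': P(compromised) = 0.2·0.0758 / (0.2·0.0758 + 0.8·0.9242) ≈ 0.0201
After the IDS='quiet': P(compromised) = 0.2·0.0201 / (0.2·0.0201 + 0.8·0.9799) ≈ 0.0051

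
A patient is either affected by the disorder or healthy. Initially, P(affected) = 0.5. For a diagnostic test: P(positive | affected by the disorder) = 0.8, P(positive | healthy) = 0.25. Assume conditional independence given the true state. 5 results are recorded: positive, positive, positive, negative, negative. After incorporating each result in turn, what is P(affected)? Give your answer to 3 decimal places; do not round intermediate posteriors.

Apply Bayes' rule sequentially, carrying P(affected) forward.
After 'positive': P(affected) = 0.8·0.5000 / (0.8·0.5000 + 0.25·0.5000) ≈ 0.7619
After 'positive': P(affected) = 0.8·0.7619 / (0.8·0.7619 + 0.25·0.2381) ≈ 0.9110
After 'positive': P(affected) = 0.8·0.9110 / (0.8·0.9110 + 0.25·0.0890) ≈ 0.9704
After 'negative': P(affected) = 0.2·0.9704 / (0.2·0.9704 + 0.75·0.0296) ≈ 0.8973
After 'negative': P(affected) = 0.2·0.8973 / (0.2·0.8973 + 0.75·0.1027) ≈ 0.6997

0.700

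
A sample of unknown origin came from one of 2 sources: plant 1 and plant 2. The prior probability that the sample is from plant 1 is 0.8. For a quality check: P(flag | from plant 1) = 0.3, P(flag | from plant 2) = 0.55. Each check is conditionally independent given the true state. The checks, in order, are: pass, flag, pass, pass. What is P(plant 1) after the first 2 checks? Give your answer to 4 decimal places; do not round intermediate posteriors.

After 'pass': P(plant 1) = 0.7·0.8000 / (0.7·0.8000 + 0.45·0.2000) ≈ 0.8615
After 'flag': P(plant 1) = 0.3·0.8615 / (0.3·0.8615 + 0.55·0.1385) ≈ 0.7724

0.7724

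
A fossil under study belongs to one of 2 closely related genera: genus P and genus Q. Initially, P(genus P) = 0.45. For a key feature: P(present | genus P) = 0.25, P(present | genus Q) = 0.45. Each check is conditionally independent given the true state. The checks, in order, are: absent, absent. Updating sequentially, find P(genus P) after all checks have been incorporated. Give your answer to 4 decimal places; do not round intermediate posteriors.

After 'absent': P(genus P) = 0.75·0.4500 / (0.75·0.4500 + 0.55·0.5500) ≈ 0.5273
After 'absent': P(genus P) = 0.75·0.5273 / (0.75·0.5273 + 0.55·0.4727) ≈ 0.6034

0.6034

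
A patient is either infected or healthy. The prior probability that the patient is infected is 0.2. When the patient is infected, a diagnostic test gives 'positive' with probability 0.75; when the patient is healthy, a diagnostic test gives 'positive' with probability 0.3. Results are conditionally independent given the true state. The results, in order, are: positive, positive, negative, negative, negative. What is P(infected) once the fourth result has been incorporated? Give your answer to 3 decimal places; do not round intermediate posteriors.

After 'positive': P(infected) = 0.75·0.2000 / (0.75·0.2000 + 0.3·0.8000) ≈ 0.3846
After 'positive': P(infected) = 0.75·0.3846 / (0.75·0.3846 + 0.3·0.6154) ≈ 0.6098
After 'negative': P(infected) = 0.25·0.6098 / (0.25·0.6098 + 0.7·0.3902) ≈ 0.3582
After 'negative': P(infected) = 0.25·0.3582 / (0.25·0.3582 + 0.7·0.6418) ≈ 0.1662

0.166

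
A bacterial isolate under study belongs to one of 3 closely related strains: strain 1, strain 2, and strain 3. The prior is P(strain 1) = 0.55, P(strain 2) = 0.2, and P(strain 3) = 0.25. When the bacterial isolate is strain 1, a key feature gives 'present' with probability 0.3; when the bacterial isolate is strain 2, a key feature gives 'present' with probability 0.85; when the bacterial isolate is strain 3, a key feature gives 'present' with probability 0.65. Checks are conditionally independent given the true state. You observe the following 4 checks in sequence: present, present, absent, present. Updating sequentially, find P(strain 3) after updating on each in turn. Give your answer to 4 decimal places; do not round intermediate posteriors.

0.4547

After 'present': normaliser = 0.3·0.5500 + 0.85·0.2000 + 0.65·0.2500; P(strain 1) ≈ 0.3317, P(strain 2) ≈ 0.3417, P(strain 3) ≈ 0.3266
After 'present': normaliser = 0.3·0.3317 + 0.85·0.3417 + 0.65·0.3266; P(strain 1) ≈ 0.1652, P(strain 2) ≈ 0.4823, P(strain 3) ≈ 0.3525
After 'absent': normaliser = 0.7·0.1652 + 0.15·0.4823 + 0.35·0.3525; P(strain 1) ≈ 0.3714, P(strain 2) ≈ 0.2323, P(strain 3) ≈ 0.3963
After 'present': normaliser = 0.3·0.3714 + 0.85·0.2323 + 0.65·0.3963; P(strain 1) ≈ 0.1967, P(strain 2) ≈ 0.3486, P(strain 3) ≈ 0.4547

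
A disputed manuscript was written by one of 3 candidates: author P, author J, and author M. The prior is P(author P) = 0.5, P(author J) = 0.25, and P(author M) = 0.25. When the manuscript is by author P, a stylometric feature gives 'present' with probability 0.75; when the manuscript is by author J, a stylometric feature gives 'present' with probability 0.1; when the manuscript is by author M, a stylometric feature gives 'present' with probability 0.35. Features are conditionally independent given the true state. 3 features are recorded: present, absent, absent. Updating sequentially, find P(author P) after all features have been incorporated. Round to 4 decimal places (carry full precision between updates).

Apply Bayes' rule sequentially, carrying P(author P) forward.
After 'present': normaliser = 0.75·0.5000 + 0.1·0.2500 + 0.35·0.2500; P(author P) ≈ 0.7692, P(author J) ≈ 0.0513, P(author M) ≈ 0.1795
After 'absent': normaliser = 0.25·0.7692 + 0.9·0.0513 + 0.65·0.1795; P(author P) ≈ 0.5415, P(author J) ≈ 0.1300, P(author M) ≈ 0.3285
After 'absent': normaliser = 0.25·0.5415 + 0.9·0.1300 + 0.65·0.3285; P(author P) ≈ 0.2906, P(author J) ≈ 0.2511, P(author M) ≈ 0.4583

0.2906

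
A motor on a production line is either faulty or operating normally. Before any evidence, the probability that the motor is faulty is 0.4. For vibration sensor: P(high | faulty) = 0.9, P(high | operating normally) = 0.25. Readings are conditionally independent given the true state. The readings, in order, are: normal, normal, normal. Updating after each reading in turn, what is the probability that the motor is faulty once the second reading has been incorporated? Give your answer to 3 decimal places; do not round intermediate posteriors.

Each posterior becomes the prior for the next update.
After 'normal': P(faulty) = 0.1·0.4000 / (0.1·0.4000 + 0.75·0.6000) ≈ 0.0816
After 'normal': P(faulty) = 0.1·0.0816 / (0.1·0.0816 + 0.75·0.9184) ≈ 0.0117

0.012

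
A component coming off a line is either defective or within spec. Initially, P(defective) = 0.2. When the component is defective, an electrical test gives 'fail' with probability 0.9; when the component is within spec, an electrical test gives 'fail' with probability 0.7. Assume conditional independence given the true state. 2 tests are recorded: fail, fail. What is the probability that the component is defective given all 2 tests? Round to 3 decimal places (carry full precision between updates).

After 'fail': P(defective) = 0.9·0.2000 / (0.9·0.2000 + 0.7·0.8000) ≈ 0.2432
After 'fail': P(defective) = 0.9·0.2432 / (0.9·0.2432 + 0.7·0.7568) ≈ 0.2924

0.292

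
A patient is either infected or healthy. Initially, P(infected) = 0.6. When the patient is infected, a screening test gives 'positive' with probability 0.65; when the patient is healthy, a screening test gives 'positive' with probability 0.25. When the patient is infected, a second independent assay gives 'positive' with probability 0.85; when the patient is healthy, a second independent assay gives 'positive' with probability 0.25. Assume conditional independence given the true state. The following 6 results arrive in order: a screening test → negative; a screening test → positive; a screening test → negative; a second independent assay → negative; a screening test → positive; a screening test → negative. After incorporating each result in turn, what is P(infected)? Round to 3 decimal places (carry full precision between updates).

0.171

Apply Bayes' rule sequentially, carrying P(infected) forward.
After a screening test='negative': P(infected) = 0.35·0.6000 / (0.35·0.6000 + 0.75·0.4000) ≈ 0.4118
After a screening test='positive': P(infected) = 0.65·0.4118 / (0.65·0.4118 + 0.25·0.5882) ≈ 0.6454
After a screening test='negative': P(infected) = 0.35·0.6454 / (0.35·0.6454 + 0.75·0.3546) ≈ 0.4593
After a second independent assay='negative': P(infected) = 0.15·0.4593 / (0.15·0.4593 + 0.75·0.5407) ≈ 0.1452
After a screening test='positive': P(infected) = 0.65·0.1452 / (0.65·0.1452 + 0.25·0.8548) ≈ 0.3064
After a screening test='negative': P(infected) = 0.35·0.3064 / (0.35·0.3064 + 0.75·0.6936) ≈ 0.1709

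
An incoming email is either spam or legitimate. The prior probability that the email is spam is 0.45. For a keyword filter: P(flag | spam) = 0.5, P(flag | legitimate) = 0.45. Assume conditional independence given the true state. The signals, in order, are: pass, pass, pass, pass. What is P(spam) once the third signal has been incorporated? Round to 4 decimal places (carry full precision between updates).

After 'pass': P(spam) = 0.5·0.4500 / (0.5·0.4500 + 0.55·0.5500) ≈ 0.4265
After 'pass': P(spam) = 0.5·0.4265 / (0.5·0.4265 + 0.55·0.5735) ≈ 0.4034
After 'pass': P(spam) = 0.5·0.4034 / (0.5·0.4034 + 0.55·0.5966) ≈ 0.3807

0.3807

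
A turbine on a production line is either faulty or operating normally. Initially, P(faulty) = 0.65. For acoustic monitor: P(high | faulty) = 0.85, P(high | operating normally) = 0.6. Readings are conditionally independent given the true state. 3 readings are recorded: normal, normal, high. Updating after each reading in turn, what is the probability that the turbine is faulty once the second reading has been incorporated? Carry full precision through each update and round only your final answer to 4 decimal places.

0.2071

Each posterior becomes the prior for the next update.
After 'normal': P(faulty) = 0.15·0.6500 / (0.15·0.6500 + 0.4·0.3500) ≈ 0.4105
After 'normal': P(faulty) = 0.15·0.4105 / (0.15·0.4105 + 0.4·0.5895) ≈ 0.2071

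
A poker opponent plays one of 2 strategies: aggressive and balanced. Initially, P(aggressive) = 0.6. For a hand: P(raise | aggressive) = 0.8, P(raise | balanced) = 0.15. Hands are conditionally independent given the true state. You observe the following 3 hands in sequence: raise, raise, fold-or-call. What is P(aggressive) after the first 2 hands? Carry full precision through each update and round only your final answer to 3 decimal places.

After 'raise': P(aggressive) = 0.8·0.6000 / (0.8·0.6000 + 0.15·0.4000) ≈ 0.8889
After 'raise': P(aggressive) = 0.8·0.8889 / (0.8·0.8889 + 0.15·0.1111) ≈ 0.9771

0.977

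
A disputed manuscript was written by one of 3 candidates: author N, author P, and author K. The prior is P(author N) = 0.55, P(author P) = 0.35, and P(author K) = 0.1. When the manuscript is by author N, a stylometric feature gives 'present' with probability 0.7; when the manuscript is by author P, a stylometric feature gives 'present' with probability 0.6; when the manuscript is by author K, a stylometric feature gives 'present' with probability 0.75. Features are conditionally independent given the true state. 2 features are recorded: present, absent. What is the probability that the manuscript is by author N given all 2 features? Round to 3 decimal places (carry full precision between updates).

After 'present': normaliser = 0.7·0.5500 + 0.6·0.3500 + 0.75·0.1000; P(author N) ≈ 0.5746, P(author P) ≈ 0.3134, P(author K) ≈ 0.1119
After 'absent': normaliser = 0.3·0.5746 + 0.4·0.3134 + 0.25·0.1119; P(author N) ≈ 0.5292, P(author P) ≈ 0.3849, P(author K) ≈ 0.0859

0.529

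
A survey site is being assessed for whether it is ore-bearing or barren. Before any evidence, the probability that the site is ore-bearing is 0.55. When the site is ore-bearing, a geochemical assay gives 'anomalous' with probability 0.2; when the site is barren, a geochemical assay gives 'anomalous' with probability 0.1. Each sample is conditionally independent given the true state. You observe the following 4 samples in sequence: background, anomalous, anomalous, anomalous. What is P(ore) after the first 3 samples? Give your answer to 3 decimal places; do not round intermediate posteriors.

After 'background': P(ore) = 0.8·0.5500 / (0.8·0.5500 + 0.9·0.4500) ≈ 0.5207
After 'anomalous': P(ore) = 0.2·0.5207 / (0.2·0.5207 + 0.1·0.4793) ≈ 0.6848
After 'anomalous': P(ore) = 0.2·0.6848 / (0.2·0.6848 + 0.1·0.3152) ≈ 0.8129

0.813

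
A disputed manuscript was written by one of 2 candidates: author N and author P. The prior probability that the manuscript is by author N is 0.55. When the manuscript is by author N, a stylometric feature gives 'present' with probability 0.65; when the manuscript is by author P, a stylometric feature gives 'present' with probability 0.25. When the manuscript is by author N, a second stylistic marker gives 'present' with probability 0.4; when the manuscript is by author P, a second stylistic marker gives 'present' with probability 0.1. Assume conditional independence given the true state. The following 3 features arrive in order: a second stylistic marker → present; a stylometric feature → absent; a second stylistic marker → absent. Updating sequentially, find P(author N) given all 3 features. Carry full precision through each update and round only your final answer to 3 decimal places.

After a second stylistic marker='present': P(author N) = 0.4·0.5500 / (0.4·0.5500 + 0.1·0.4500) ≈ 0.8302
After a stylometric feature='absent': P(author N) = 0.35·0.8302 / (0.35·0.8302 + 0.75·0.1698) ≈ 0.6953
After a second stylistic marker='absent': P(author N) = 0.6·0.6953 / (0.6·0.6953 + 0.9·0.3047) ≈ 0.6033

0.603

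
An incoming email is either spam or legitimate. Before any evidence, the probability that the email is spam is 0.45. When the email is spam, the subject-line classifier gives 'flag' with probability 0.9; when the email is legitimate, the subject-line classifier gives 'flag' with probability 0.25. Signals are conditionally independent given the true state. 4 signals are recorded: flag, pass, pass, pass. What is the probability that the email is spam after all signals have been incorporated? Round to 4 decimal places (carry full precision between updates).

After 'flag': P(spam) = 0.9·0.4500 / (0.9·0.4500 + 0.25·0.5500) ≈ 0.7465
After 'pass': P(spam) = 0.1·0.7465 / (0.1·0.7465 + 0.75·0.2535) ≈ 0.2820
After 'pass': P(spam) = 0.1·0.2820 / (0.1·0.2820 + 0.75·0.7180) ≈ 0.0498
After 'pass': P(spam) = 0.1·0.0498 / (0.1·0.0498 + 0.75·0.9502) ≈ 0.0069

0.0069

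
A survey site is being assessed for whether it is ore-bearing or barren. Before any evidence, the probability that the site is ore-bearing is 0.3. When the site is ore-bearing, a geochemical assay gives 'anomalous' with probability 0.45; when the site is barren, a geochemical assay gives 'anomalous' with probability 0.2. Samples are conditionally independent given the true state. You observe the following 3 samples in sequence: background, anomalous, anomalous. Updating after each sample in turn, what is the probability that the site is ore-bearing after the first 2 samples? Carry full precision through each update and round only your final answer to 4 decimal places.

Each posterior becomes the prior for the next update.
After 'background': P(ore) = 0.55·0.3000 / (0.55·0.3000 + 0.8·0.7000) ≈ 0.2276
After 'anomalous': P(ore) = 0.45·0.2276 / (0.45·0.2276 + 0.2·0.7724) ≈ 0.3987

0.3987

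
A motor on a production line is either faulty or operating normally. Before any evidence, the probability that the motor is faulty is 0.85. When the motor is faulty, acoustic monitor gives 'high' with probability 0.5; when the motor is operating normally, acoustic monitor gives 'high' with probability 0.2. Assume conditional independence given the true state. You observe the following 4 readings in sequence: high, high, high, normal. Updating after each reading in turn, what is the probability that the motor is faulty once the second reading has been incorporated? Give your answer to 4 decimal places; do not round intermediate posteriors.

After 'high': P(faulty) = 0.5·0.8500 / (0.5·0.8500 + 0.2·0.1500) ≈ 0.9341
After 'high': P(faulty) = 0.5·0.9341 / (0.5·0.9341 + 0.2·0.0659) ≈ 0.9725

0.9725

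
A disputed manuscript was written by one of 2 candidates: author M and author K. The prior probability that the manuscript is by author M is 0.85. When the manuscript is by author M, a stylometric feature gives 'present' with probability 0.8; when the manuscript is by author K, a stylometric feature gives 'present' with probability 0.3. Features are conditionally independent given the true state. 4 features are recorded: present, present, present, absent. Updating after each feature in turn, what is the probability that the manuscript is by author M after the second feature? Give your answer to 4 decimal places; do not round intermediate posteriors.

After 'present': P(author M) = 0.8·0.8500 / (0.8·0.8500 + 0.3·0.1500) ≈ 0.9379
After 'present': P(author M) = 0.8·0.9379 / (0.8·0.9379 + 0.3·0.0621) ≈ 0.9758

0.9758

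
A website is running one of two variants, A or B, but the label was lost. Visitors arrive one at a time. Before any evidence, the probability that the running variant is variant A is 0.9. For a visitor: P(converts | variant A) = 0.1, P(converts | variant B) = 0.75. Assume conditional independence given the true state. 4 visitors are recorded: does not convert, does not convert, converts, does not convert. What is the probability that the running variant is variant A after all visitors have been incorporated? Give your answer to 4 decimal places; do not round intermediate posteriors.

Apply Bayes' rule sequentially, carrying P(A) forward.
After 'does not convert': P(A) = 0.9·0.9000 / (0.9·0.9000 + 0.25·0.1000) ≈ 0.9701
After 'does not convert': P(A) = 0.9·0.9701 / (0.9·0.9701 + 0.25·0.0299) ≈ 0.9915
After 'converts': P(A) = 0.1·0.9915 / (0.1·0.9915 + 0.75·0.0085) ≈ 0.9396
After 'does not convert': P(A) = 0.9·0.9396 / (0.9·0.9396 + 0.25·0.0604) ≈ 0.9825

0.9825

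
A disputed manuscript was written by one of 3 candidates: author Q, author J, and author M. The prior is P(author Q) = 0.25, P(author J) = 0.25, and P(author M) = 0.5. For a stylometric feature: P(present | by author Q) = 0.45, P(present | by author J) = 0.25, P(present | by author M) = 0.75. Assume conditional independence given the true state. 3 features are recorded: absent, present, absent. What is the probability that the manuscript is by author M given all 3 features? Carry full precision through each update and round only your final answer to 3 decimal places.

0.253

After 'absent': normaliser = 0.55·0.2500 + 0.75·0.2500 + 0.25·0.5000; P(author Q) ≈ 0.3056, P(author J) ≈ 0.4167, P(author M) ≈ 0.2778
After 'present': normaliser = 0.45·0.3056 + 0.25·0.4167 + 0.75·0.2778; P(author Q) ≈ 0.3056, P(author J) ≈ 0.2315, P(author M) ≈ 0.4630
After 'absent': normaliser = 0.55·0.3056 + 0.75·0.2315 + 0.25·0.4630; P(author Q) ≈ 0.3674, P(author J) ≈ 0.3796, P(author M) ≈ 0.2530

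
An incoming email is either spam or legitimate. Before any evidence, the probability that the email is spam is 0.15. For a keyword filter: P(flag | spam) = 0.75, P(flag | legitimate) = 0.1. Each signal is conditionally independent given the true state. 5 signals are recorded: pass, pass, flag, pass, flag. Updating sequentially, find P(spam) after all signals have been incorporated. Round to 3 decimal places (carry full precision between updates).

After 'pass': P(spam) = 0.25·0.1500 / (0.25·0.1500 + 0.9·0.8500) ≈ 0.0467
After 'pass': P(spam) = 0.25·0.0467 / (0.25·0.0467 + 0.9·0.9533) ≈ 0.0134
After 'flag': P(spam) = 0.75·0.0134 / (0.75·0.0134 + 0.1·0.9866) ≈ 0.0927
After 'pass': P(spam) = 0.25·0.0927 / (0.25·0.0927 + 0.9·0.9073) ≈ 0.0276
After 'flag': P(spam) = 0.75·0.0276 / (0.75·0.0276 + 0.1·0.9724) ≈ 0.1754

0.175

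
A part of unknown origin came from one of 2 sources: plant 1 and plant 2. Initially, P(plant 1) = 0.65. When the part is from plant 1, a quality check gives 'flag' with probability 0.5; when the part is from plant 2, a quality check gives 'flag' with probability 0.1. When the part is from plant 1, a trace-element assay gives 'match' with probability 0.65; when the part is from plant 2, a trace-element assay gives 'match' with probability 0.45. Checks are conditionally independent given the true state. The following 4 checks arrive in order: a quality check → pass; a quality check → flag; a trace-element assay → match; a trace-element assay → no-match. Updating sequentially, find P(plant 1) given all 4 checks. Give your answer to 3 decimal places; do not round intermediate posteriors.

After a quality check='pass': P(plant 1) = 0.5·0.6500 / (0.5·0.6500 + 0.9·0.3500) ≈ 0.5078
After a quality check='flag': P(plant 1) = 0.5·0.5078 / (0.5·0.5078 + 0.1·0.4922) ≈ 0.8376
After a trace-element assay='match': P(plant 1) = 0.65·0.8376 / (0.65·0.8376 + 0.45·0.1624) ≈ 0.8817
After a trace-element assay='no-match': P(plant 1) = 0.35·0.8817 / (0.35·0.8817 + 0.55·0.1183) ≈ 0.8258

0.826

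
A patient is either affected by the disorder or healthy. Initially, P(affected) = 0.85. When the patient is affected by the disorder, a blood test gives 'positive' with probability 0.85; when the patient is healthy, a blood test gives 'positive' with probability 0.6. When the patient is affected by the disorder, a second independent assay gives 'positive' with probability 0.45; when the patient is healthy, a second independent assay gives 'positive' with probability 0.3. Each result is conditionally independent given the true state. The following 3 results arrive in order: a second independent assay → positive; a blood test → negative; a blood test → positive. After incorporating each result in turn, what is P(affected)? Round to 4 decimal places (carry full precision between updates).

0.8187

After a second independent assay='positive': P(affected) = 0.45·0.8500 / (0.45·0.8500 + 0.3·0.1500) ≈ 0.8947
After a blood test='negative': P(affected) = 0.15·0.8947 / (0.15·0.8947 + 0.4·0.1053) ≈ 0.7612
After a blood test='positive': P(affected) = 0.85·0.7612 / (0.85·0.7612 + 0.6·0.2388) ≈ 0.8187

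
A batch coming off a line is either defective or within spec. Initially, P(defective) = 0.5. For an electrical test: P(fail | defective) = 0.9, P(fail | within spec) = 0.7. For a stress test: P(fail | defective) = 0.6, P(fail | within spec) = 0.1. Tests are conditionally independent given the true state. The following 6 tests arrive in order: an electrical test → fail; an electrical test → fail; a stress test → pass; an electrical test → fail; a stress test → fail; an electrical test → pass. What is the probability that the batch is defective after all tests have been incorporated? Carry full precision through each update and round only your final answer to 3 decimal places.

0.654

After an electrical test='fail': P(defective) = 0.9·0.5000 / (0.9·0.5000 + 0.7·0.5000) ≈ 0.5625
After an electrical test='fail': P(defective) = 0.9·0.5625 / (0.9·0.5625 + 0.7·0.4375) ≈ 0.6231
After a stress test='pass': P(defective) = 0.4·0.6231 / (0.4·0.6231 + 0.9·0.3769) ≈ 0.4235
After an electrical test='fail': P(defective) = 0.9·0.4235 / (0.9·0.4235 + 0.7·0.5765) ≈ 0.4858
After a stress test='fail': P(defective) = 0.6·0.4858 / (0.6·0.4858 + 0.1·0.5142) ≈ 0.8500
After an electrical test='pass': P(defective) = 0.1·0.8500 / (0.1·0.8500 + 0.3·0.1500) ≈ 0.6539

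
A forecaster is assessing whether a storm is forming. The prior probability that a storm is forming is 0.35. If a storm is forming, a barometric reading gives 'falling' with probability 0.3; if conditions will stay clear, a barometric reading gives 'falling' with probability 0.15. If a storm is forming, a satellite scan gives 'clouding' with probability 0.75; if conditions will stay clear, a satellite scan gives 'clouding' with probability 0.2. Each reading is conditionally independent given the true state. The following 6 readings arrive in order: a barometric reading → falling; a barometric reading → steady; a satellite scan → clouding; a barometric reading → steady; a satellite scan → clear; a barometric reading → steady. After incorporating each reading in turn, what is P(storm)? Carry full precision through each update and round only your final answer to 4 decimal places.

After a barometric reading='falling': P(storm) = 0.3·0.3500 / (0.3·0.3500 + 0.15·0.6500) ≈ 0.5185
After a barometric reading='steady': P(storm) = 0.7·0.5185 / (0.7·0.5185 + 0.85·0.4815) ≈ 0.4700
After a satellite scan='clouding': P(storm) = 0.75·0.4700 / (0.75·0.4700 + 0.2·0.5300) ≈ 0.7688
After a barometric reading='steady': P(storm) = 0.7·0.7688 / (0.7·0.7688 + 0.85·0.2312) ≈ 0.7325
After a satellite scan='clear': P(storm) = 0.25·0.7325 / (0.25·0.7325 + 0.8·0.2675) ≈ 0.4612
After a barometric reading='steady': P(storm) = 0.7·0.4612 / (0.7·0.4612 + 0.85·0.5388) ≈ 0.4134

0.4134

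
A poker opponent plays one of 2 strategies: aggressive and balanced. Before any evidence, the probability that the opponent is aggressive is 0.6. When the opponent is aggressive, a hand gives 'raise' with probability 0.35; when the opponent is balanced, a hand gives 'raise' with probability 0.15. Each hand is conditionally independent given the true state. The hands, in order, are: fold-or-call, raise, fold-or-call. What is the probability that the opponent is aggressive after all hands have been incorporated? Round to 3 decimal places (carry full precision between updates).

Apply Bayes' rule sequentially, carrying P(aggressive) forward.
After 'fold-or-call': P(aggressive) = 0.65·0.6000 / (0.65·0.6000 + 0.85·0.4000) ≈ 0.5342
After 'raise': P(aggressive) = 0.35·0.5342 / (0.35·0.5342 + 0.15·0.4658) ≈ 0.7280
After 'fold-or-call': P(aggressive) = 0.65·0.7280 / (0.65·0.7280 + 0.85·0.2720) ≈ 0.6718

0.672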